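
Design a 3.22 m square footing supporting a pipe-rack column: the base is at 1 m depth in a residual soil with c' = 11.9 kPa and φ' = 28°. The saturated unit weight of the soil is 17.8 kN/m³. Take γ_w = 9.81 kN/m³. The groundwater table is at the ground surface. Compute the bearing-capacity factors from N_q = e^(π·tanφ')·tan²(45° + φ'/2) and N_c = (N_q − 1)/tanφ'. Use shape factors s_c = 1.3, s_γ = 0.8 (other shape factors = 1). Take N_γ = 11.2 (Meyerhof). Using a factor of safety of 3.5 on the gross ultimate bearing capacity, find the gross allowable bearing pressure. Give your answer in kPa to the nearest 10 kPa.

q_all ≈ 180 kPa

N_q = e^(π·tan28°)·tan²(59°) = 14.72; N_c = (N_q − 1)/tanφ' = 25.8.
With the water table at the surface the whole profile is submerged: γ' = 17.8 − 9.81 = 7.99 kN/m³, so q = γ'·D_f = 7.99 kPa; the same γ' applies in the ½γBN_γ term.
q_ult = c·N_c·s_c + q·N_q + 0.5·γ·B·N_γ·s_γ
     = 11.9 × 25.803 × 1.3 + 7.99 × 14.72 + 0.5 × 7.99 × 3.22 × 11.2 × 0.8
     = 399.18 + 117.61 + 115.26 = 632.05 kPa.
q_all = 632.05 / 3.5 = 180.59 kPa.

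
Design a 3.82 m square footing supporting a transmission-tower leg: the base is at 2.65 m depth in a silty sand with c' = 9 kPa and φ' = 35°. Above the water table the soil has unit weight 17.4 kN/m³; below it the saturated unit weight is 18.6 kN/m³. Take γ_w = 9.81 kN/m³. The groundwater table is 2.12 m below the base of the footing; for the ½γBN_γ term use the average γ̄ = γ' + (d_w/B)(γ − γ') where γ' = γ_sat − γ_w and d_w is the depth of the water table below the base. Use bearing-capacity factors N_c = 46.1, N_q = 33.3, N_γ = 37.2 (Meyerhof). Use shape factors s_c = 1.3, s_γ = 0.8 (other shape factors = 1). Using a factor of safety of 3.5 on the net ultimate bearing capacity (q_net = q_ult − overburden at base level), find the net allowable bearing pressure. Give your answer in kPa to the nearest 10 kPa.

q_all(net) ≈ 800 kPa

Overburden at base level: q = 17.4 × 2.65 = 46.11 kPa.
The water table is 2.12 m below the base (< B = 3.82 m), so the ½γBN_γ term uses γ̄ = γ' + (d_w/B)(γ − γ') = 8.79 + (2.12/3.82)(17.4 − 8.79) = 13.568 kN/m³.
Cohesion term c·N_c·s_c = 9 × 46.1 × 1.3 = 539.37 kPa; surcharge term q·N_q = 46.11 × 33.3 = 1535.5 kPa; self-weight term 0.5·γ·B·N_γ·s_γ = 0.5 × 13.568 × 3.82 × 37.2 × 0.8 = 771.25 kPa.
q_ult = 539.37 + 1535.5 + 771.25 = 2846.1 kPa.
q_net = 2846.1 − 46.11 = 2800 kPa.
q_all(net) = 2800 / 3.5 = 799.99 kPa.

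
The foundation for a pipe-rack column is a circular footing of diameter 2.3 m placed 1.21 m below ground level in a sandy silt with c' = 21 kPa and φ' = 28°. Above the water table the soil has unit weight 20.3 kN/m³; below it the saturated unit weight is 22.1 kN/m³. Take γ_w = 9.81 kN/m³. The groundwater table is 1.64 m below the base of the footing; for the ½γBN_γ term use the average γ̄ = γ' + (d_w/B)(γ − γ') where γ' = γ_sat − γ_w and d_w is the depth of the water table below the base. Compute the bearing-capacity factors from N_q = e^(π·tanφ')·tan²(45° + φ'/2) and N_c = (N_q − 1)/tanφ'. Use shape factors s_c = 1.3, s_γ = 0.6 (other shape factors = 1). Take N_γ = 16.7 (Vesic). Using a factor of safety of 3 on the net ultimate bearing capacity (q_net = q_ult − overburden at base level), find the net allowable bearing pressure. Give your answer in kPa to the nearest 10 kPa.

q_all(net) ≈ 420 kPa

N_q = e^(π·tan28°)·tan²(59°) = 14.72; N_c = (N_q − 1)/tanφ' = 25.8.
Effective surcharge at the founding depth q = γ·D_f = 20.3 × 1.21 = 24.563 kPa.
With d_w = 1.64 m < B, γ̄ = 12.29 + (1.64/2.3) × (20.3 − 12.29) = 18.001 kN/m³.
q_ult = c·N_c·s_c + q·N_q + 0.5·γ·B·N_γ·s_γ
     = 21 × 25.803 × 1.3 + 24.563 × 14.72 + 0.5 × 18.001 × 2.3 × 16.7 × 0.6
     = 704.43 + 361.56 + 207.43 = 1273.4 kPa.
q_net = 1273.4 − 24.563 = 1248.9 kPa.
q_all(net) = 1248.9 / 3 = 416.29 kPa.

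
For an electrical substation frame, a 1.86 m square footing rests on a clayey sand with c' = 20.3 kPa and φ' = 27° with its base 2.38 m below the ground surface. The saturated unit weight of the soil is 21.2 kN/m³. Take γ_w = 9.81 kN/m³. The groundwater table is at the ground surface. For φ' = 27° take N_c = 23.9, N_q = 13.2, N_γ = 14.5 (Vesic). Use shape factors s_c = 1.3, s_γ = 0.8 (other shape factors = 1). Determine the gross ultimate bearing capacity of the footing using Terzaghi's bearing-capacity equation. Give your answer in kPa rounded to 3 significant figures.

q_ult ≈ 1110 kPa

With the water table at the surface the whole profile is submerged: γ' = 21.2 − 9.81 = 11.39 kN/m³, so q = γ'·D_f = 27.108 kPa; the same γ' applies in the ½γBN_γ term.
q_ult = c·N_c·s_c + q·N_q + 0.5·γ·B·N_γ·s_γ
     = 20.3 × 23.9 × 1.3 + 27.108 × 13.2 + 0.5 × 11.39 × 1.86 × 14.5 × 0.8
     = 630.72 + 357.83 + 122.88 = 1111.4 kPa.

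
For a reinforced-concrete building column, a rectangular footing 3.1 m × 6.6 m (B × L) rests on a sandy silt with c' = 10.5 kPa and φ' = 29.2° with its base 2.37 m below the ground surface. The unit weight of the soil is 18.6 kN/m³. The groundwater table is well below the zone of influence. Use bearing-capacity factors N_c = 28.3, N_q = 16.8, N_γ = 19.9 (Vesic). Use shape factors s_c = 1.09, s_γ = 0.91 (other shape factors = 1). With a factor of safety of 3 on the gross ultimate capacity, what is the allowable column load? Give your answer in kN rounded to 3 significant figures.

Overburden at base level: q = 18.6 × 2.37 = 44.082 kPa.
Cohesion term c·N_c·s_c = 10.5 × 28.3 × 1.09 = 323.89 kPa; surcharge term q·N_q = 44.082 × 16.8 = 740.58 kPa; self-weight term 0.5·γ·B·N_γ·s_γ = 0.5 × 18.6 × 3.1 × 19.9 × 0.91 = 522.08 kPa.
q_ult = 323.89 + 740.58 + 522.08 = 1586.6 kPa.
Gross allowable pressure q_all = 1586.6 / 3 = 528.85 kPa.
Footing area = 20.46 m², so allowable column load = 528.85 × 20.46 = 10820 kN.

P_all ≈ 10800 kN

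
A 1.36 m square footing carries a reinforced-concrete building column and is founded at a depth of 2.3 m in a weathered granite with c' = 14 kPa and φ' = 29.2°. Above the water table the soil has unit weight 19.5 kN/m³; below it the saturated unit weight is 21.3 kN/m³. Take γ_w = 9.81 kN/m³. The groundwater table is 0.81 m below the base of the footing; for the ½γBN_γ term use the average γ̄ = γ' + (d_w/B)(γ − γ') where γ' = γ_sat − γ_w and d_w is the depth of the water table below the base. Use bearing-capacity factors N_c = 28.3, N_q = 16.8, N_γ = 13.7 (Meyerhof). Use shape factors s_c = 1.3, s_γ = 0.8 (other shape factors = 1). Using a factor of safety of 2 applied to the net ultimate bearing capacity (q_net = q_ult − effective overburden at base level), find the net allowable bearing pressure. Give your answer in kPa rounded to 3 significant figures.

q_all(net) ≈ 672 kPa

q = γ·D_f = 19.5 × 2.3 = 44.85 kPa.
γ' = 11.49 kN/m³; averaging over the depth B below the base, γ̄ = γ' + (d_w/B)(γ − γ') = 16.261 kN/m³.
c·N_c·s_c = 14 × 28.3 × 1.3 = 515.06 kPa
q·N_q = 44.85 × 16.8 = 753.48 kPa
0.5·γ·B·N_γ·s_γ = 0.5 × 16.261 × 1.36 × 13.7 × 0.8 = 121.19 kPa
q_ult = 515.06 + 753.48 + 121.19 = 1389.7 kPa.
Net ultimate: q_net = 1389.7 − 44.85 = 1344.9 kPa.
q_all(net) = 1344.9 / 2 = 672.44 kPa.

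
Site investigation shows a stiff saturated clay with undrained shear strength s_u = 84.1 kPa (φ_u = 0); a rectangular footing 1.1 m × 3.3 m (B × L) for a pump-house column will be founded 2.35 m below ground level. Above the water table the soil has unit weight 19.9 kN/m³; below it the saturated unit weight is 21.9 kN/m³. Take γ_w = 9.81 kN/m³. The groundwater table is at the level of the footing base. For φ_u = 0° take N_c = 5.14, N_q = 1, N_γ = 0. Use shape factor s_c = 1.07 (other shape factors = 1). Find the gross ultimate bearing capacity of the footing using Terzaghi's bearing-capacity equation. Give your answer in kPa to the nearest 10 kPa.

q_ult ≈ 510 kPa

Overburden at base level: q = 19.9 × 2.35 = 46.765 kPa.
Cohesion term c·N_c·s_c = 84.1 × 5.14 × 1.07 = 462.53 kPa; surcharge term q·N_q = 46.765 × 1 = 46.765 kPa.
q_ult = 462.53 + 46.765 = 509.3 kPa.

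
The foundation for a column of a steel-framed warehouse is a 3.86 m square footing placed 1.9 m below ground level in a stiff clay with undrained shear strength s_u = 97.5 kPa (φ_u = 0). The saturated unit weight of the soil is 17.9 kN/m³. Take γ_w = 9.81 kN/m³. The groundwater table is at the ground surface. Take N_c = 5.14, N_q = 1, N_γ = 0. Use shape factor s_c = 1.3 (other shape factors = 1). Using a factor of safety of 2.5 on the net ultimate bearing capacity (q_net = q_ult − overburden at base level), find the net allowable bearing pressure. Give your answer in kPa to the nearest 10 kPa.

q_all(net) ≈ 260 kPa

γ' = 17.9 − 9.81 = 8.09 kN/m³ (submerged throughout). q = 8.09 × 1.9 = 15.371 kPa.
c·N_c·s_c = 97.5 × 5.14 × 1.3 = 651.5 kPa
q·N_q = 15.371 × 1 = 15.371 kPa
q_ult = 651.5 + 15.371 = 666.87 kPa.
q_net = 666.87 − 15.371 = 651.5 kPa.
q_all(net) = 651.5 / 2.5 = 260.6 kPa.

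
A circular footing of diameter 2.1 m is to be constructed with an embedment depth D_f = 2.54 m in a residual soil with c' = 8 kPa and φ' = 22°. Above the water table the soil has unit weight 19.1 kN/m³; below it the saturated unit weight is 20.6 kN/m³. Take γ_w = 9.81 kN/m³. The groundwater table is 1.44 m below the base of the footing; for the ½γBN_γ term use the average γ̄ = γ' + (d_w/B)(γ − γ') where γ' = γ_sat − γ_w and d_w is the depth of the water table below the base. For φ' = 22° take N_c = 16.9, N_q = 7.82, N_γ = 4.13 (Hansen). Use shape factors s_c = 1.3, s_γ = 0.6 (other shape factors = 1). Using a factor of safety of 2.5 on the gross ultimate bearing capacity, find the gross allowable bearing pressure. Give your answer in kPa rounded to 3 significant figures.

q_all ≈ 239 kPa

Overburden at base level: q = 19.1 × 2.54 = 48.514 kPa.
The water table is 1.44 m below the base (< B = 2.1 m), so the ½γBN_γ term uses γ̄ = γ' + (d_w/B)(γ − γ') = 10.79 + (1.44/2.1)(19.1 − 10.79) = 16.488 kN/m³.
Cohesion term c·N_c·s_c = 8 × 16.9 × 1.3 = 175.76 kPa; surcharge term q·N_q = 48.514 × 7.82 = 379.38 kPa; self-weight term 0.5·γ·B·N_γ·s_γ = 0.5 × 16.488 × 2.1 × 4.13 × 0.6 = 42.901 kPa.
q_ult = 175.76 + 379.38 + 42.901 = 598.04 kPa.
q_all = 598.04 / 2.5 = 239.22 kPa.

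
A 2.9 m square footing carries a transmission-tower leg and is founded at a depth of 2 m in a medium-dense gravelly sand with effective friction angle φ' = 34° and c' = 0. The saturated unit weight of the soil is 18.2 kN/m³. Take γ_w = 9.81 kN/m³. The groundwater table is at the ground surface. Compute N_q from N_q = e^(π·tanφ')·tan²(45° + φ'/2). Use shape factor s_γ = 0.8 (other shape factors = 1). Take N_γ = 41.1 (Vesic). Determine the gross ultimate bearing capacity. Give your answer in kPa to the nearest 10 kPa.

q_ult ≈ 890 kPa

tan34° = 0.6745, so N_q = e^(π×0.6745)·tan²(62°) = 8.323 × 3.537 = 29.44.
Water table at ground surface, so effective unit weight γ' = 18.2 − 9.81 = 8.39 kN/m³ is used throughout; overburden q = 8.39 × 2 = 16.78 kPa; the same γ' applies in the ½γBN_γ term.
Surcharge term q·N_q = 16.78 × 29.44 = 494 kPa; self-weight term 0.5·γ·B·N_γ·s_γ = 0.5 × 8.39 × 2.9 × 41.1 × 0.8 = 400 kPa.
q_ult = 494 + 400 = 894 kPa.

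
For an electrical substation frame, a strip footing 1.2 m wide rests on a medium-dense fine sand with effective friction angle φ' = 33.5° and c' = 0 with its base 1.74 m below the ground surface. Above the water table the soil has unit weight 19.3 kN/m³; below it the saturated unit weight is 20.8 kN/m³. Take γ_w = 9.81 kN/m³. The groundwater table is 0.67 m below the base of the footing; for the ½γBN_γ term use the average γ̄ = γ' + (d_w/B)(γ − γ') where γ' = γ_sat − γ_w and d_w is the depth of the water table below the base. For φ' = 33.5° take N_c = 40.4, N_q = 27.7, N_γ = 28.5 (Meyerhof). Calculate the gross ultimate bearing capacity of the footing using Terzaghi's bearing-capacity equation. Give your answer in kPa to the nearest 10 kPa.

q = γ·D_f = 19.3 × 1.74 = 33.582 kPa.
γ' = 10.99 kN/m³; averaging over the depth B below the base, γ̄ = γ' + (d_w/B)(γ − γ') = 15.63 kN/m³.
q·N_q = 33.582 × 27.7 = 930.22 kPa
0.5·γ·B·N_γ = 0.5 × 15.63 × 1.2 × 28.5 = 267.27 kPa
q_ult = 930.22 + 267.27 = 1197.5 kPa.

q_ult ≈ 1200 kPa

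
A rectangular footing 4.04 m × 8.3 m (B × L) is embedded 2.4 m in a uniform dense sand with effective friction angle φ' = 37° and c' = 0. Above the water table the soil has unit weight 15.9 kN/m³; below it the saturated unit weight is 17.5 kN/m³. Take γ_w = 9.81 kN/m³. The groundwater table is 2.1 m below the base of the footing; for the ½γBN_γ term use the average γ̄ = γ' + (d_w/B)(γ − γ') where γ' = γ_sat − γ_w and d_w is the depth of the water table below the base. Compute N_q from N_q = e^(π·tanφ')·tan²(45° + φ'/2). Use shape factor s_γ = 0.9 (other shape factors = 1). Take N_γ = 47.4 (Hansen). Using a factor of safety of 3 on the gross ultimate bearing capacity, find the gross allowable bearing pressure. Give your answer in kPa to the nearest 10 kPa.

N_q = e^(π·tan37°)·tan²(63.5°) = 42.92.
q = γ·D_f = 15.9 × 2.4 = 38.16 kPa.
γ' = 7.69 kN/m³; averaging over the depth B below the base, γ̄ = γ' + (d_w/B)(γ − γ') = 11.958 kN/m³.
q·N_q = 38.16 × 42.92 = 1637.8 kPa
0.5·γ·B·N_γ·s_γ = 0.5 × 11.958 × 4.04 × 47.4 × 0.9 = 1030.4 kPa
q_ult = 1637.8 + 1030.4 = 2668.2 kPa.
q_all = 2668.2 / 3 = 889.42 kPa.

q_all ≈ 890 kPa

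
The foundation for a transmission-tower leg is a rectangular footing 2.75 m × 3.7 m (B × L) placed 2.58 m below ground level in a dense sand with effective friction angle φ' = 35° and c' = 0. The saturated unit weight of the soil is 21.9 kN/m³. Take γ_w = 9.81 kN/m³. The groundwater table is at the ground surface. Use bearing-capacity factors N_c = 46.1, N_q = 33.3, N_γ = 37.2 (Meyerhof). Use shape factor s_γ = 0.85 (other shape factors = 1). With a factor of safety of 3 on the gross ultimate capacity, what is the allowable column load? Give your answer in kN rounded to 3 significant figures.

Water table at ground surface, so effective unit weight γ' = 21.9 − 9.81 = 12.09 kN/m³ is used throughout; overburden q = 12.09 × 2.58 = 31.192 kPa; the same γ' applies in the ½γBN_γ term.
Surcharge term q·N_q = 31.192 × 33.3 = 1038.7 kPa; self-weight term 0.5·γ·B·N_γ·s_γ = 0.5 × 12.09 × 2.75 × 37.2 × 0.85 = 525.64 kPa.
q_ult = 1038.7 + 525.64 = 1564.3 kPa.
Gross allowable pressure q_all = 1564.3 / 3 = 521.45 kPa.
Footing area = 10.175 m², so allowable column load = 521.45 × 10.175 = 5305.7 kN.

P_all ≈ 5310 kN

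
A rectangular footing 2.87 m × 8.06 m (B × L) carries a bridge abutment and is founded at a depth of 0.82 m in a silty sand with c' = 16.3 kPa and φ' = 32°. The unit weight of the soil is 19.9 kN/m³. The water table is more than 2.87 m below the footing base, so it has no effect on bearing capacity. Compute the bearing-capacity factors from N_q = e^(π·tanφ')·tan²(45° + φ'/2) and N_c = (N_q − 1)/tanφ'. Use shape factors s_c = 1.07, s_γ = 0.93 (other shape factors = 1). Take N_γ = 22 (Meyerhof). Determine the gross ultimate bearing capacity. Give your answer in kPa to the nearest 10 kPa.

q_ult ≈ 1580 kPa

tan32° = 0.6249, so N_q = e^(π×0.6249)·tan²(61°) = 7.121 × 3.255 = 23.18.
N_c = (23.18 − 1)/tan32° = 35.49.
q = γ·D_f = 19.9 × 0.82 = 16.318 kPa.
c·N_c·s_c = 16.3 × 35.49 × 1.07 = 618.99 kPa
q·N_q = 16.318 × 23.177 = 378.2 kPa
0.5·γ·B·N_γ·s_γ = 0.5 × 19.9 × 2.87 × 22 × 0.93 = 584.27 kPa
q_ult = 618.99 + 378.2 + 584.27 = 1581.5 kPa.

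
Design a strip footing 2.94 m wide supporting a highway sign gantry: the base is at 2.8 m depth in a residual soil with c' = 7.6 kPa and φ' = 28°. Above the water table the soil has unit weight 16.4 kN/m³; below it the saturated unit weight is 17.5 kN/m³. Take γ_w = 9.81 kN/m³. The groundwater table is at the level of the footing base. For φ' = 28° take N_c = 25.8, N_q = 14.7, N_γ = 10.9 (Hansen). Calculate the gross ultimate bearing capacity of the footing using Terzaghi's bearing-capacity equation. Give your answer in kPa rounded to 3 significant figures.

q_ult ≈ 994 kPa

Effective surcharge at the founding depth q = γ·D_f = 16.4 × 2.8 = 45.92 kPa.
The water table coincides with the base, so in the self-weight term γ → γ' = 7.69 kN/m³.
q_ult = c·N_c + q·N_q + 0.5·γ·B·N_γ
     = 7.6 × 25.8 + 45.92 × 14.7 + 0.5 × 7.69 × 2.94 × 10.9
     = 196.08 + 675.02 + 123.22 = 994.32 kPa.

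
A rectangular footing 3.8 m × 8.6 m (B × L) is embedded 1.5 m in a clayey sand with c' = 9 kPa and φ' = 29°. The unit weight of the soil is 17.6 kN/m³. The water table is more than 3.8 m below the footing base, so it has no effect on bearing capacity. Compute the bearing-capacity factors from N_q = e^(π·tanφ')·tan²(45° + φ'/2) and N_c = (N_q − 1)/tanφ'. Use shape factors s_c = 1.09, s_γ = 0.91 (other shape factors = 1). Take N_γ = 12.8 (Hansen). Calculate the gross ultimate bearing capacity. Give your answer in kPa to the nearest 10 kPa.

tan29° = 0.5543, so N_q = e^(π×0.5543)·tan²(59.5°) = 5.705 × 2.882 = 16.44.
N_c = (16.44 − 1)/tan29° = 27.86.
Overburden at base level: q = 17.6 × 1.5 = 26.4 kPa.
Cohesion term c·N_c·s_c = 9 × 27.86 × 1.09 = 273.31 kPa; surcharge term q·N_q = 26.4 × 16.443 = 434.1 kPa; self-weight term 0.5·γ·B·N_γ·s_γ = 0.5 × 17.6 × 3.8 × 12.8 × 0.91 = 389.51 kPa.
q_ult = 273.31 + 434.1 + 389.51 = 1096.9 kPa.

q_ult ≈ 1100 kPa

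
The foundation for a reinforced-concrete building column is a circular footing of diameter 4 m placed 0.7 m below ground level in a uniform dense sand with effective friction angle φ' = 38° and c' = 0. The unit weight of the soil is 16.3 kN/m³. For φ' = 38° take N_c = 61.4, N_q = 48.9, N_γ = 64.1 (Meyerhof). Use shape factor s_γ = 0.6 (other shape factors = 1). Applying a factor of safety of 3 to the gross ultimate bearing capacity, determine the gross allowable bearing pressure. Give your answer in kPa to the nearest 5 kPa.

q_all ≈ 605 kPa

Overburden at base level: q = 16.3 × 0.7 = 11.41 kPa.
Surcharge term q·N_q = 11.41 × 48.9 = 557.95 kPa; self-weight term 0.5·γ·B·N_γ·s_γ = 0.5 × 16.3 × 4 × 64.1 × 0.6 = 1253.8 kPa.
q_ult = 557.95 + 1253.8 = 1811.7 kPa.
q_all = q_ult / FS = 1811.7 / 3 = 603.91 kPa.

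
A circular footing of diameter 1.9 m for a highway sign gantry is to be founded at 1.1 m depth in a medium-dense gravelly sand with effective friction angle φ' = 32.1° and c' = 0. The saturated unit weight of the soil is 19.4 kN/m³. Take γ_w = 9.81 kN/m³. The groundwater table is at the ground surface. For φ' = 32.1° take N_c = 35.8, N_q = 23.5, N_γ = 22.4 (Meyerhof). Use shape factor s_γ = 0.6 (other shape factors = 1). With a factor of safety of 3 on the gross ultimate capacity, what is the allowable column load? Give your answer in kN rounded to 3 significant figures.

P_all ≈ 350 kN

γ' = 19.4 − 9.81 = 9.59 kN/m³ (submerged throughout). q = 9.59 × 1.1 = 10.549 kPa; the same γ' applies in the ½γBN_γ term.
q·N_q = 10.549 × 23.5 = 247.9 kPa
0.5·γ·B·N_γ·s_γ = 0.5 × 9.59 × 1.9 × 22.4 × 0.6 = 122.45 kPa
q_ult = 247.9 + 122.45 = 370.35 kPa.
Gross allowable pressure q_all = 370.35 / 3 = 123.45 kPa.
Footing area = 2.8353 m², so allowable column load = 123.45 × 2.8353 = 350.01 kN.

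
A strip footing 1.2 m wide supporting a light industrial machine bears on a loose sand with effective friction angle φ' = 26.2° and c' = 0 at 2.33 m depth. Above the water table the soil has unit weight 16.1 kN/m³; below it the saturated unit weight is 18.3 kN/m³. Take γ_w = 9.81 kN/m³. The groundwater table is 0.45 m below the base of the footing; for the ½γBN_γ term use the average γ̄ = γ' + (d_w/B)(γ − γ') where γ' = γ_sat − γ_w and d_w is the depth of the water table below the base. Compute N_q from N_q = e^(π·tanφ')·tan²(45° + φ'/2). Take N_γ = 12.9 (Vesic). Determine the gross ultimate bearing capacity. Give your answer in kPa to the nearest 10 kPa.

tan26.2° = 0.4921, so N_q = e^(π×0.4921)·tan²(58.1°) = 4.692 × 2.581 = 12.11.
q = γ·D_f = 16.1 × 2.33 = 37.513 kPa.
γ' = 8.49 kN/m³; averaging over the depth B below the base, γ̄ = γ' + (d_w/B)(γ − γ') = 11.344 kN/m³.
q·N_q = 37.513 × 12.11 = 454.29 kPa
0.5·γ·B·N_γ = 0.5 × 11.344 × 1.2 × 12.9 = 87.801 kPa
q_ult = 454.29 + 87.801 = 542.09 kPa.

q_ult ≈ 540 kPa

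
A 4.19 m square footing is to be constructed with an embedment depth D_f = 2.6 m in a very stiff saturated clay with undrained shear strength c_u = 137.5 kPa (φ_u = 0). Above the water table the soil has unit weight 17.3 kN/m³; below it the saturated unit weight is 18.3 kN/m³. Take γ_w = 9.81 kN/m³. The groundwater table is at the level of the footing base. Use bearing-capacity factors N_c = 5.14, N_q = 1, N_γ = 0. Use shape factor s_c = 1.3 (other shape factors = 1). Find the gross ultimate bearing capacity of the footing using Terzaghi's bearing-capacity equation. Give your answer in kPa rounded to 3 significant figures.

q = γ·D_f = 17.3 × 2.6 = 44.98 kPa.
c·N_c·s_c = 137.5 × 5.14 × 1.3 = 918.77 kPa
q·N_q = 44.98 × 1 = 44.98 kPa
q_ult = 918.77 + 44.98 = 963.75 kPa.

q_ult ≈ 964 kPa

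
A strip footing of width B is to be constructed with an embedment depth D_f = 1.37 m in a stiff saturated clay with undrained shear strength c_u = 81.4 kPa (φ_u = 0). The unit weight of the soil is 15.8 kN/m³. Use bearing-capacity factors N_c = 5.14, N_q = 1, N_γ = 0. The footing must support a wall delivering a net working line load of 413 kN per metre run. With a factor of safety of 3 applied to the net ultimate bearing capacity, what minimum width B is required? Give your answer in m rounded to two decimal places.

B = 2.96 m

Overburden at base level: q = 15.8 × 1.37 = 21.646 kPa.
Cohesion term c·N_c = 81.4 × 5.14 = 418.4 kPa; surcharge term q·N_q = 21.646 × 1 = 21.646 kPa.
q_ult = 418.4 + 21.646 = 440.04 kPa.
For φ = 0 the ½γBN_γ term vanishes, so q_ult is independent of B. q_net = 440.04 − 21.646 = 418.4 kPa; q_all(net) = 418.4/3 = 139.47 kPa.
Required width B = w / q_all(net) = 413 / 139.47 = 2.961 m.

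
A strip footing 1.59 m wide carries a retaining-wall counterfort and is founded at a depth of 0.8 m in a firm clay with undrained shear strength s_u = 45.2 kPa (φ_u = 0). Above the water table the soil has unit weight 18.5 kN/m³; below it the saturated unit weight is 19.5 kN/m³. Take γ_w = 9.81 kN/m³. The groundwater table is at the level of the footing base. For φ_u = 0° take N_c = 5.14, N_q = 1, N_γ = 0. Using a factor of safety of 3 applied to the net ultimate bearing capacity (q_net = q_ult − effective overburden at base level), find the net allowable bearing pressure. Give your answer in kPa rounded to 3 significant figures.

Effective surcharge at the founding depth q = γ·D_f = 18.5 × 0.8 = 14.8 kPa.
q_ult = c·N_c + q·N_q
     = 45.2 × 5.14 + 14.8 × 1
     = 232.33 + 14.8 = 247.13 kPa.
Net ultimate: q_net = 247.13 − 14.8 = 232.33 kPa.
q_all(net) = 232.33 / 3 = 77.443 kPa.

q_all(net) ≈ 77.4 kPa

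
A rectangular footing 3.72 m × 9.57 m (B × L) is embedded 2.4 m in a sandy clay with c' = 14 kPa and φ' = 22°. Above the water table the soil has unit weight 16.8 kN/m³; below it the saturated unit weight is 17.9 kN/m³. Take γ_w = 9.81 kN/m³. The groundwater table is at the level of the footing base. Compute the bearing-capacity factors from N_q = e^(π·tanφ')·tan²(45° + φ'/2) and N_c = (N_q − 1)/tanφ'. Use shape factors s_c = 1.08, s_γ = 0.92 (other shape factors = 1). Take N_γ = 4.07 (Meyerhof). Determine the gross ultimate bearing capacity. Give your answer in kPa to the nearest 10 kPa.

q_ult ≈ 630 kPa

tan22° = 0.404, so N_q = e^(π×0.404)·tan²(56°) = 3.558 × 2.198 = 7.82.
N_c = (7.82 − 1)/tan22° = 16.88.
Effective surcharge at the founding depth q = γ·D_f = 16.8 × 2.4 = 40.32 kPa.
The water table coincides with the base, so in the self-weight term γ → γ' = 8.09 kN/m³.
q_ult = c·N_c·s_c + q·N_q + 0.5·γ·B·N_γ·s_γ
     = 14 × 16.883 × 1.08 + 40.32 × 7.8211 + 0.5 × 8.09 × 3.72 × 4.07 × 0.92
     = 255.27 + 315.35 + 56.343 = 626.96 kPa.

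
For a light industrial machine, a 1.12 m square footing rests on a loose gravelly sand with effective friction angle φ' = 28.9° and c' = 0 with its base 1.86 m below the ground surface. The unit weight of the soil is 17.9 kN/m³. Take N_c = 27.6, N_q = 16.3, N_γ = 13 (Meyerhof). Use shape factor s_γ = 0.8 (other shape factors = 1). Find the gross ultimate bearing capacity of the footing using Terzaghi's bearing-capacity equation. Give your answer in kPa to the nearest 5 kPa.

q_ult ≈ 645 kPa

Effective surcharge at the founding depth q = γ·D_f = 17.9 × 1.86 = 33.294 kPa.
q_ult = q·N_q + 0.5·γ·B·N_γ·s_γ
     = 33.294 × 16.3 + 0.5 × 17.9 × 1.12 × 13 × 0.8
     = 542.69 + 104.25 = 646.94 kPa.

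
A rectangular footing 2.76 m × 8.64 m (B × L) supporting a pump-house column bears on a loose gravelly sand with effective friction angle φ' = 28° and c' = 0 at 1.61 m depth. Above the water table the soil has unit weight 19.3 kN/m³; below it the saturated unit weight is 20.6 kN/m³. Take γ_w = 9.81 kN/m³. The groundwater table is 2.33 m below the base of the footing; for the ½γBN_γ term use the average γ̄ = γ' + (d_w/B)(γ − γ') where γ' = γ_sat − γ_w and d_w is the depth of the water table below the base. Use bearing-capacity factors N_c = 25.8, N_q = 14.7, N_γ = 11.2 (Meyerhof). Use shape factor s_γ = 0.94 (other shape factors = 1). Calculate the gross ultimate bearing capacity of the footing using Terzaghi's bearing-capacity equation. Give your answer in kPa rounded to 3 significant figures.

q_ult ≈ 718 kPa

Overburden at base level: q = 19.3 × 1.61 = 31.073 kPa.
The water table is 2.33 m below the base (< B = 2.76 m), so the ½γBN_γ term uses γ̄ = γ' + (d_w/B)(γ − γ') = 10.79 + (2.33/2.76)(19.3 − 10.79) = 17.974 kN/m³.
Surcharge term q·N_q = 31.073 × 14.7 = 456.77 kPa; self-weight term 0.5·γ·B·N_γ·s_γ = 0.5 × 17.974 × 2.76 × 11.2 × 0.94 = 261.14 kPa.
q_ult = 456.77 + 261.14 = 717.91 kPa.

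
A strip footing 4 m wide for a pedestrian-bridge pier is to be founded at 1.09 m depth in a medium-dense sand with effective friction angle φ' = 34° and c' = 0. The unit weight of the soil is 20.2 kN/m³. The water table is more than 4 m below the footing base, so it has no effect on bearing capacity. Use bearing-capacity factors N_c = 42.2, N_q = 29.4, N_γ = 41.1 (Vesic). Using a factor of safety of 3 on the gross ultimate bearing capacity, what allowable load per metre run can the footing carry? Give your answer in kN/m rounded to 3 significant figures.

Effective surcharge at the founding depth q = γ·D_f = 20.2 × 1.09 = 22.018 kPa.
q_ult = q·N_q + 0.5·γ·B·N_γ
     = 22.018 × 29.4 + 0.5 × 20.2 × 4 × 41.1
     = 647.33 + 1660.4 = 2307.8 kPa.
Gross allowable pressure q_all = 2307.8 / 3 = 769.26 kPa.
Allowable wall load = q_all × B = 769.26 × 4 = 3077 kN per metre run.

≈ 3080 kN/m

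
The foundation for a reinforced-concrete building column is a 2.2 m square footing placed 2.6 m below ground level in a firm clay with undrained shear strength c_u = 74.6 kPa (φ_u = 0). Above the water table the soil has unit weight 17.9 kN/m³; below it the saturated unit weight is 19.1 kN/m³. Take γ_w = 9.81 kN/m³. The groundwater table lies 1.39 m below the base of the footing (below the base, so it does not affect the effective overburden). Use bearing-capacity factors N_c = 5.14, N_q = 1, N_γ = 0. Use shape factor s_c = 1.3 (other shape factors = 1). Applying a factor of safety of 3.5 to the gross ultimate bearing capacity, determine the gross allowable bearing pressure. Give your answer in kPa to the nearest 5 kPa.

q_all ≈ 155 kPa

Overburden at base level: q = 17.9 × 2.6 = 46.54 kPa.
Cohesion term c·N_c·s_c = 74.6 × 5.14 × 1.3 = 498.48 kPa; surcharge term q·N_q = 46.54 × 1 = 46.54 kPa.
q_ult = 498.48 + 46.54 = 545.02 kPa.
q_all = q_ult / FS = 545.02 / 3.5 = 155.72 kPa.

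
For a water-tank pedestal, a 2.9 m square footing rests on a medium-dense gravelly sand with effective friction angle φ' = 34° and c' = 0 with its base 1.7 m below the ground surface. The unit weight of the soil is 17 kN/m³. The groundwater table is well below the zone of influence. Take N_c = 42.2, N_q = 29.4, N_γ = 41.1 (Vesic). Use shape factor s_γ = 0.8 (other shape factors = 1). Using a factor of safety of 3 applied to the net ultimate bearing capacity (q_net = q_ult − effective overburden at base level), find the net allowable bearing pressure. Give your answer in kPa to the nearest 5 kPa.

q = γ·D_f = 17 × 1.7 = 28.9 kPa.
q·N_q = 28.9 × 29.4 = 849.66 kPa
0.5·γ·B·N_γ·s_γ = 0.5 × 17 × 2.9 × 41.1 × 0.8 = 810.49 kPa
q_ult = 849.66 + 810.49 = 1660.2 kPa.
Net ultimate: q_net = 1660.2 − 28.9 = 1631.3 kPa.
q_all(net) = 1631.3 / 3 = 543.75 kPa.

q_all(net) ≈ 545 kPa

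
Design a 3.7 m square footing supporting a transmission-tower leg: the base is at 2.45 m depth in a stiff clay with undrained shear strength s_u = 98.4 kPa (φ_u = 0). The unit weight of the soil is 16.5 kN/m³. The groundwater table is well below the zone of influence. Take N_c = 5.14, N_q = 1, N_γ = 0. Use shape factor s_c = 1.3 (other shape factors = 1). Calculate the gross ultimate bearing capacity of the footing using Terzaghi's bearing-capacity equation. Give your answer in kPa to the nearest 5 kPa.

Overburden at base level: q = 16.5 × 2.45 = 40.425 kPa.
Cohesion term c·N_c·s_c = 98.4 × 5.14 × 1.3 = 657.51 kPa; surcharge term q·N_q = 40.425 × 1 = 40.425 kPa.
q_ult = 657.51 + 40.425 = 697.93 kPa.

q_ult ≈ 700 kPa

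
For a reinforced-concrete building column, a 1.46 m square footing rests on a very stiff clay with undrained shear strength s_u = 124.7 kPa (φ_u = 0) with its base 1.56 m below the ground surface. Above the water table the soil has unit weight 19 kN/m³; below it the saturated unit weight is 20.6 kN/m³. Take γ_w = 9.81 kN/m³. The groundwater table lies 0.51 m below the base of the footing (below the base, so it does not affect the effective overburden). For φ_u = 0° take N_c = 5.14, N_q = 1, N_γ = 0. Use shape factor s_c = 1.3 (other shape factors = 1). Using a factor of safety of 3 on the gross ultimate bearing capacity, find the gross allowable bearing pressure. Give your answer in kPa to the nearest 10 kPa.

q_all ≈ 290 kPa

q = γ·D_f = 19 × 1.56 = 29.64 kPa.
c·N_c·s_c = 124.7 × 5.14 × 1.3 = 833.25 kPa
q·N_q = 29.64 × 1 = 29.64 kPa
q_ult = 833.25 + 29.64 = 862.89 kPa.
q_all = 862.89 / 3 = 287.63 kPa.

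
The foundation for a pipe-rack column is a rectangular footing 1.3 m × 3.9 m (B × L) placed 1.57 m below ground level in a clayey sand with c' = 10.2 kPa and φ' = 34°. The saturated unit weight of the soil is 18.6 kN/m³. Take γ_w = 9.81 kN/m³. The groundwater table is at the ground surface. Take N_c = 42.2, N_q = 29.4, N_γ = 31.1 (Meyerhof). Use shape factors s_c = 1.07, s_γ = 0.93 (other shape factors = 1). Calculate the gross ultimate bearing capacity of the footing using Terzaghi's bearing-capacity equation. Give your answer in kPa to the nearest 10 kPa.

q_ult ≈ 1030 kPa

γ' = 18.6 − 9.81 = 8.79 kN/m³ (submerged throughout). q = 8.79 × 1.57 = 13.8 kPa; the same γ' applies in the ½γBN_γ term.
c·N_c·s_c = 10.2 × 42.2 × 1.07 = 460.57 kPa
q·N_q = 13.8 × 29.4 = 405.73 kPa
0.5·γ·B·N_γ·s_γ = 0.5 × 8.79 × 1.3 × 31.1 × 0.93 = 165.25 kPa
q_ult = 460.57 + 405.73 + 165.25 = 1031.6 kPa.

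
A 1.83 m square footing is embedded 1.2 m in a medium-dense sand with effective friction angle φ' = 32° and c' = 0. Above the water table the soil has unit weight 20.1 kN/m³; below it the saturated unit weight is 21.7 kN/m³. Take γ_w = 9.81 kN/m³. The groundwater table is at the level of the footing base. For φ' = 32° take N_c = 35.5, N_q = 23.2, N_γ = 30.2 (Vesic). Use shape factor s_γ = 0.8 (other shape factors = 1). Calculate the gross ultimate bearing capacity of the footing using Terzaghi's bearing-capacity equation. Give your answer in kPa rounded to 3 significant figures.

Effective surcharge at the founding depth q = γ·D_f = 20.1 × 1.2 = 24.12 kPa.
The water table coincides with the base, so in the self-weight term γ → γ' = 11.89 kN/m³.
q_ult = q·N_q + 0.5·γ·B·N_γ·s_γ
     = 24.12 × 23.2 + 0.5 × 11.89 × 1.83 × 30.2 × 0.8
     = 559.58 + 262.85 = 822.43 kPa.

q_ult ≈ 822 kPa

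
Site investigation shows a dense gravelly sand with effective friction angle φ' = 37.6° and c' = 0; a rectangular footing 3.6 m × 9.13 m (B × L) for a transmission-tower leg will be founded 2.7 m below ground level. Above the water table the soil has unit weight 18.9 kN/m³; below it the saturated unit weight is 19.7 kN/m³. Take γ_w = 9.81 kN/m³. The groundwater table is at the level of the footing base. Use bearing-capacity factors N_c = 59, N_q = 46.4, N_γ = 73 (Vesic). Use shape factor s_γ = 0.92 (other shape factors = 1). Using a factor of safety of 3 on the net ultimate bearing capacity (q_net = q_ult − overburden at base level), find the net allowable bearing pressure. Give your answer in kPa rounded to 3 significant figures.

q_all(net) ≈ 1170 kPa

Overburden at base level: q = 18.9 × 2.7 = 51.03 kPa.
Below the base the soil is submerged, so the ½γBN_γ term uses γ' = 19.7 − 9.81 = 9.89 kN/m³.
Surcharge term q·N_q = 51.03 × 46.4 = 2367.8 kPa; self-weight term 0.5·γ·B·N_γ·s_γ = 0.5 × 9.89 × 3.6 × 73 × 0.92 = 1195.6 kPa.
q_ult = 2367.8 + 1195.6 = 3563.4 kPa.
q_net = 3563.4 − 51.03 = 3512.3 kPa.
q_all(net) = 3512.3 / 3 = 1170.8 kPa.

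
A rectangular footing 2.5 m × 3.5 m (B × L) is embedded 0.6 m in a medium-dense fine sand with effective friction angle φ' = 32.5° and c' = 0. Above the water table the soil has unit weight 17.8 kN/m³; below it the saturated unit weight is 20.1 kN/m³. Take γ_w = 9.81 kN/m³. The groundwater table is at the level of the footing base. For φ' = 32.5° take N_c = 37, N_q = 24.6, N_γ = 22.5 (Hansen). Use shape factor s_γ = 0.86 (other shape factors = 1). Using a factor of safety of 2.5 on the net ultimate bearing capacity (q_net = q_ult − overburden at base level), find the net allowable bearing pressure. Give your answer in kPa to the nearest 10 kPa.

q_all(net) ≈ 200 kPa

q = γ·D_f = 17.8 × 0.6 = 10.68 kPa.
For the ½γBN_γ term take γ' = 20.1 − 9.81 = 10.29 kN/m³ (soil below base is submerged).
q·N_q = 10.68 × 24.6 = 262.73 kPa
0.5·γ·B·N_γ·s_γ = 0.5 × 10.29 × 2.5 × 22.5 × 0.86 = 248.89 kPa
q_ult = 262.73 + 248.89 = 511.62 kPa.
q_net = 511.62 − 10.68 = 500.94 kPa.
q_all(net) = 500.94 / 2.5 = 200.37 kPa.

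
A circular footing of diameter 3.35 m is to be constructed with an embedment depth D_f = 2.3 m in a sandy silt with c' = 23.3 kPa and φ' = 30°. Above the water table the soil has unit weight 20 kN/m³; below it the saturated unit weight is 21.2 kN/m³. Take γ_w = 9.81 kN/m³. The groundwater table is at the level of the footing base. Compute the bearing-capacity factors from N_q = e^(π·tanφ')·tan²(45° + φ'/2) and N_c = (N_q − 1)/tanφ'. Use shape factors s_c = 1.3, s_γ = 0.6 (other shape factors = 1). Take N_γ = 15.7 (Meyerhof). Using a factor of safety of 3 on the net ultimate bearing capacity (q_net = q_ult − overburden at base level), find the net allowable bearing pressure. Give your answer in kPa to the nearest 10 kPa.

N_q = e^(π·tan30°)·tan²(60°) = 18.4; N_c = (N_q − 1)/tanφ' = 30.14.
Effective surcharge at the founding depth q = γ·D_f = 20 × 2.3 = 46 kPa.
The water table coincides with the base, so in the self-weight term γ → γ' = 11.39 kN/m³.
q_ult = c·N_c·s_c + q·N_q + 0.5·γ·B·N_γ·s_γ
     = 23.3 × 30.14 × 1.3 + 46 × 18.401 + 0.5 × 11.39 × 3.35 × 15.7 × 0.6
     = 912.93 + 846.45 + 179.72 = 1939.1 kPa.
q_net = 1939.1 − 46 = 1893.1 kPa.
q_all(net) = 1893.1 / 3 = 631.03 kPa.

q_all(net) ≈ 630 kPa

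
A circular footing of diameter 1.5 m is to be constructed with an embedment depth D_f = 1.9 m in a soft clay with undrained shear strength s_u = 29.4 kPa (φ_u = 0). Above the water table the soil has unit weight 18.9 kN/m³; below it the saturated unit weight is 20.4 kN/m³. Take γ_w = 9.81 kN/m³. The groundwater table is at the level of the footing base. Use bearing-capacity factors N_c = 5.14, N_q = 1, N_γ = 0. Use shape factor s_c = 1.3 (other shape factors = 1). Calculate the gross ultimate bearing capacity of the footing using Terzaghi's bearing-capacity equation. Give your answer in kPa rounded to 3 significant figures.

q_ult ≈ 232 kPa

Overburden at base level: q = 18.9 × 1.9 = 35.91 kPa.
Cohesion term c·N_c·s_c = 29.4 × 5.14 × 1.3 = 196.45 kPa; surcharge term q·N_q = 35.91 × 1 = 35.91 kPa.
q_ult = 196.45 + 35.91 = 232.36 kPa.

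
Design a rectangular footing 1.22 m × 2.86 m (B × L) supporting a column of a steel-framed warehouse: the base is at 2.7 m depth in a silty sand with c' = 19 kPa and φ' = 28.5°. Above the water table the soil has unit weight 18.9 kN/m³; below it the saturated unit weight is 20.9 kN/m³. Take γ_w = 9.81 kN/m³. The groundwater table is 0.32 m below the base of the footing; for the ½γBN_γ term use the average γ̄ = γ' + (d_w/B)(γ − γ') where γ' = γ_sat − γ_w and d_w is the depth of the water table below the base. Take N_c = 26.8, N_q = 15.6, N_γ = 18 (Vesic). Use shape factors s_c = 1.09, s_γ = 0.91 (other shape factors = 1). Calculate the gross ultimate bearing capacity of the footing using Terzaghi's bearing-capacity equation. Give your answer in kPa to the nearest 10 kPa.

q = γ·D_f = 18.9 × 2.7 = 51.03 kPa.
γ' = 11.09 kN/m³; averaging over the depth B below the base, γ̄ = γ' + (d_w/B)(γ − γ') = 13.139 kN/m³.
c·N_c·s_c = 19 × 26.8 × 1.09 = 555.03 kPa
q·N_q = 51.03 × 15.6 = 796.07 kPa
0.5·γ·B·N_γ·s_γ = 0.5 × 13.139 × 1.22 × 18 × 0.91 = 131.28 kPa
q_ult = 555.03 + 796.07 + 131.28 = 1482.4 kPa.

q_ult ≈ 1480 kPa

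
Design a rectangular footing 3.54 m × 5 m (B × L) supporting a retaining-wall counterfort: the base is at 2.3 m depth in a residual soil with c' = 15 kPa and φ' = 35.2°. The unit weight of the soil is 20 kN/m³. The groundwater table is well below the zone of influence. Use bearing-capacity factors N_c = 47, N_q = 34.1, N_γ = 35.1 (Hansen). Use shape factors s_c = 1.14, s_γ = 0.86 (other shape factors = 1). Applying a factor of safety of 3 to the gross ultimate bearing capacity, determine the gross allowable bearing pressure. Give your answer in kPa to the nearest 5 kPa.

Effective surcharge at the founding depth q = γ·D_f = 20 × 2.3 = 46 kPa.
q_ult = c·N_c·s_c + q·N_q + 0.5·γ·B·N_γ·s_γ
     = 15 × 47 × 1.14 + 46 × 34.1 + 0.5 × 20 × 3.54 × 35.1 × 0.86
     = 803.7 + 1568.6 + 1068.6 = 3440.9 kPa.
q_all = q_ult / FS = 3440.9 / 3 = 1147 kPa.

q_all ≈ 1145 kPa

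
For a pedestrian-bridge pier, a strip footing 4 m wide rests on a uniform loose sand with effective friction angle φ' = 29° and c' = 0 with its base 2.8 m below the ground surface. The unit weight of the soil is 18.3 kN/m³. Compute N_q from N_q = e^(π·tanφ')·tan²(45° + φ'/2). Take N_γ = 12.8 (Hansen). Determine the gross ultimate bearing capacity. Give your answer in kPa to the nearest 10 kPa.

q_ult ≈ 1310 kPa

tan29° = 0.5543, so N_q = e^(π×0.5543)·tan²(59.5°) = 5.705 × 2.882 = 16.44.
Overburden at base level: q = 18.3 × 2.8 = 51.24 kPa.
Surcharge term q·N_q = 51.24 × 16.443 = 842.56 kPa; self-weight term 0.5·γ·B·N_γ = 0.5 × 18.3 × 4 × 12.8 = 468.48 kPa.
q_ult = 842.56 + 468.48 = 1311 kPa.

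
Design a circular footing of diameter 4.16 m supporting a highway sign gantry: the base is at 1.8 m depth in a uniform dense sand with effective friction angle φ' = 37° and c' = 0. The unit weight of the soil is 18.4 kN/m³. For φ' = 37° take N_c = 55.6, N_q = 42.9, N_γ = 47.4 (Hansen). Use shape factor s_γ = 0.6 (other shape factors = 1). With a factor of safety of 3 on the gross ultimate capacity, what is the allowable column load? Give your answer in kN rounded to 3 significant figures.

Effective surcharge at the founding depth q = γ·D_f = 18.4 × 1.8 = 33.12 kPa.
q_ult = q·N_q + 0.5·γ·B·N_γ·s_γ
     = 33.12 × 42.9 + 0.5 × 18.4 × 4.16 × 47.4 × 0.6
     = 1420.8 + 1088.5 = 2509.3 kPa.
Gross allowable pressure q_all = 2509.3 / 3 = 836.43 kPa.
Footing area = 13.5918 m², so allowable column load = 836.43 × 13.5918 = 11369 kN.

P_all ≈ 11400 kN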